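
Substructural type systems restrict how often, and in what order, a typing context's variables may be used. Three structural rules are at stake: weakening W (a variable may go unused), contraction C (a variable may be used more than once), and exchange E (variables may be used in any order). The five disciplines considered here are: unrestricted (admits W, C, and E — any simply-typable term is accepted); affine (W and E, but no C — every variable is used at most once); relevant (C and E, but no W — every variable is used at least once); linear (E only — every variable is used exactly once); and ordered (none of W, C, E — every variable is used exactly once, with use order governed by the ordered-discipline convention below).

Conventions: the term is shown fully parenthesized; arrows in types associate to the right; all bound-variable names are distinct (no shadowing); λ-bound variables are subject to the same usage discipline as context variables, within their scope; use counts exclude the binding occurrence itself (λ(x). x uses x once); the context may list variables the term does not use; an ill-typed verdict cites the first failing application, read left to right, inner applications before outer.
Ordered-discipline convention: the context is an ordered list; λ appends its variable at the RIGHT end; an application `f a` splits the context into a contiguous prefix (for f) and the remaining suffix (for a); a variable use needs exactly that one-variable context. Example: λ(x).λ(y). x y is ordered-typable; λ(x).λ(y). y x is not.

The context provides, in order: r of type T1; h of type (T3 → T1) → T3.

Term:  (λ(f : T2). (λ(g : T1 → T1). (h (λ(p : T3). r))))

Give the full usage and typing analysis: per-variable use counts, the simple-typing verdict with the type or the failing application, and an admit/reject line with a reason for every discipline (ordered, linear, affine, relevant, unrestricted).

variable uses: r ×1, h ×1, f (λ-bound) ×0, g (λ-bound) ×0, p (λ-bound) ×0
order of uses: h, r
typing: well-typed — term : T2 → (T1 → T1) → T3
ordered: ✗ — needs weakening: f, g, p unused
linear: ✗ — needs weakening: f, g, p unused
affine: ✓ — at most one use each (r, h, f, g, p)
relevant: ✗ — needs weakening: f, g, p unused
unrestricted: ✓ — well-typed at T2 → (T1 → T1) → T3; no restrictions here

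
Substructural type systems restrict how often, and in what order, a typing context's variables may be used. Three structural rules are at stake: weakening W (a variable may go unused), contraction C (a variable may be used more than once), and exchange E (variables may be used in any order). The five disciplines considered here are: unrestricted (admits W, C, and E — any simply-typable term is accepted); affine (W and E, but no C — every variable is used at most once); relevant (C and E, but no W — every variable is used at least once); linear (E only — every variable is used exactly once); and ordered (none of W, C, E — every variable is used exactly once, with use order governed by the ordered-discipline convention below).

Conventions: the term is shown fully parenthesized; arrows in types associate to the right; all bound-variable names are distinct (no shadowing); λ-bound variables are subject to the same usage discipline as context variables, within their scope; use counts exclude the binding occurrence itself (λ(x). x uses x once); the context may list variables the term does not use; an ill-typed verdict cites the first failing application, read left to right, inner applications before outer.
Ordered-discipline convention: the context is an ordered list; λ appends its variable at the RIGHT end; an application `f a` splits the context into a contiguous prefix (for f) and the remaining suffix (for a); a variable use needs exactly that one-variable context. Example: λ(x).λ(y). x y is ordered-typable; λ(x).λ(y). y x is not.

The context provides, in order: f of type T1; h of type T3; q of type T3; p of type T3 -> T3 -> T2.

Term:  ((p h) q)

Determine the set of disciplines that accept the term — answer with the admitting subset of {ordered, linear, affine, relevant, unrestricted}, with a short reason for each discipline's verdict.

admitting disciplines: affine, unrestricted
use counts: f: 0; h: 1; q: 1; p: 1
order of uses: p, h, q
typing: well-typed — term : T2
ordered ✗ (unused: f — weakening required)
linear ✗ (unused: f — weakening required)
affine ✓ (none of f, h, q, p used more than once)
relevant ✗ (unused: f — weakening required)
unrestricted ✓ (typability at T2 is all that's needed)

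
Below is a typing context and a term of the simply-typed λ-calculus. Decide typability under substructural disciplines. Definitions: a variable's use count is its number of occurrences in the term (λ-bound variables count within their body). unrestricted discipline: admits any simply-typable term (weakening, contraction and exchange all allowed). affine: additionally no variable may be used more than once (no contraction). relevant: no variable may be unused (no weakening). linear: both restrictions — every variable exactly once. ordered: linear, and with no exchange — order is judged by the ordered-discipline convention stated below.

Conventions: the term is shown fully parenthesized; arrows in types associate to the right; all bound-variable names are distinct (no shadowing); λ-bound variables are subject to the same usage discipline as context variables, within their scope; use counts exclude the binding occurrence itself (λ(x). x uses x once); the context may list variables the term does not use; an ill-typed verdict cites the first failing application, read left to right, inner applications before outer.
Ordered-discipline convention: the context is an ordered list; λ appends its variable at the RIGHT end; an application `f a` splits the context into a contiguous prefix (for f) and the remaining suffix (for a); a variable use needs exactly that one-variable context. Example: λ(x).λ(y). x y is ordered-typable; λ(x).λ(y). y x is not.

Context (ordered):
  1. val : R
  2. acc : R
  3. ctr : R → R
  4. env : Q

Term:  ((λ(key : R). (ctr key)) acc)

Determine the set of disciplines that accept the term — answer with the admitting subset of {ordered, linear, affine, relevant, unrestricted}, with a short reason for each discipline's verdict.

accepted by: affine, unrestricted
variable uses: val=0, acc=1, ctr=1, env=0, key (bound)=1
use order (left to right): ctr, key, acc
typing: the term checks, with type R
ordered ✗ (val, env left unused)
linear ✗ (val, env left unused)
affine ✓ (val, acc, ctr, env, key: no repeats, contraction unneeded)
relevant ✗ (val, env left unused)
unrestricted ✓ (type-checks (R) and nothing is barred)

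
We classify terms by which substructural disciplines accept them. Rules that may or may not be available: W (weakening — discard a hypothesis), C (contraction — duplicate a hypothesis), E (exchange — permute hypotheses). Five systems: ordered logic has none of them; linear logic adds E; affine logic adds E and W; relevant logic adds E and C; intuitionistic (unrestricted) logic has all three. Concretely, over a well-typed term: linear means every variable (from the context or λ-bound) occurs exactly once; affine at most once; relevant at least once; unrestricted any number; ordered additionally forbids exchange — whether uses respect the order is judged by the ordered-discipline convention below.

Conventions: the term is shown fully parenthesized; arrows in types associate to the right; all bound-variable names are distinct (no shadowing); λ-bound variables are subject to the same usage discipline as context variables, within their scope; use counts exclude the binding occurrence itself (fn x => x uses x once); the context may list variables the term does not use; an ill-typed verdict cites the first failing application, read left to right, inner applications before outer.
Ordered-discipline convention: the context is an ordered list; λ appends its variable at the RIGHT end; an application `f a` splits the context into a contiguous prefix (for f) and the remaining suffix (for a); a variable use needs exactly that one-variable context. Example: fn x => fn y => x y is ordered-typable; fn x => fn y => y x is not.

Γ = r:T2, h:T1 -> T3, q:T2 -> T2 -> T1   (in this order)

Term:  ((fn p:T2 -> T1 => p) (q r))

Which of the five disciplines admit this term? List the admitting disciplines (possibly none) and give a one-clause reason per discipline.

admitted in: affine, unrestricted
counts: r: 1×, h: 0×, q: 1×, p [bound]: 1×
uses in reading order: p, q, r
typing: well-typed at T2 -> T1
ordered: ✗, needs weakening: h unused
linear: ✗, needs weakening: h unused
affine: ✓, at most one use each (r, h, q, p)
relevant: ✗, needs weakening: h unused
unrestricted: ✓, typability at T2 -> T1 is all that's needed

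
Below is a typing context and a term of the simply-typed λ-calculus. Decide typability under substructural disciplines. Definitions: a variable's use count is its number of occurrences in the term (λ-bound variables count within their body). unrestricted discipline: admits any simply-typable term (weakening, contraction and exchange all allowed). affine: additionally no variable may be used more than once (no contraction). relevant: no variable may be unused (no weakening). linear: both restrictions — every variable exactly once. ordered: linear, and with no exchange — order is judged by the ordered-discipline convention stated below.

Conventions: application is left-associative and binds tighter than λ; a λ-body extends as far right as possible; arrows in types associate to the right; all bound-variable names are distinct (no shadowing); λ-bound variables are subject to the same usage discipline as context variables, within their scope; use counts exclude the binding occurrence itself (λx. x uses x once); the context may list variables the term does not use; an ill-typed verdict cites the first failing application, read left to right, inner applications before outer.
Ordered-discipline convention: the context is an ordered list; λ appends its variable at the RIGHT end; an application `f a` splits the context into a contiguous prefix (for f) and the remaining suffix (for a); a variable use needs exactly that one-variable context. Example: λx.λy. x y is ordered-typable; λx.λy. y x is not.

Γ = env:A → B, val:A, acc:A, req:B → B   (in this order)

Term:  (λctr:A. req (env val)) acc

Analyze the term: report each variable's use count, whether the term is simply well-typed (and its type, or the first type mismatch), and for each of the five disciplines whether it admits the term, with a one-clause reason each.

counts: env ×1, val ×1, acc ×1, req ×1, ctr (λ-bound) ×0
order of uses: req, env, val, acc
typing: the term checks, with type B
ordered: ✗, needs weakening: ctr unused
linear: ✗, needs weakening: ctr unused
affine: ✓, no duplicate uses among env, val, acc, req, ctr
relevant: ✗, needs weakening: ctr unused
unrestricted: ✓, typability at B is all that's needed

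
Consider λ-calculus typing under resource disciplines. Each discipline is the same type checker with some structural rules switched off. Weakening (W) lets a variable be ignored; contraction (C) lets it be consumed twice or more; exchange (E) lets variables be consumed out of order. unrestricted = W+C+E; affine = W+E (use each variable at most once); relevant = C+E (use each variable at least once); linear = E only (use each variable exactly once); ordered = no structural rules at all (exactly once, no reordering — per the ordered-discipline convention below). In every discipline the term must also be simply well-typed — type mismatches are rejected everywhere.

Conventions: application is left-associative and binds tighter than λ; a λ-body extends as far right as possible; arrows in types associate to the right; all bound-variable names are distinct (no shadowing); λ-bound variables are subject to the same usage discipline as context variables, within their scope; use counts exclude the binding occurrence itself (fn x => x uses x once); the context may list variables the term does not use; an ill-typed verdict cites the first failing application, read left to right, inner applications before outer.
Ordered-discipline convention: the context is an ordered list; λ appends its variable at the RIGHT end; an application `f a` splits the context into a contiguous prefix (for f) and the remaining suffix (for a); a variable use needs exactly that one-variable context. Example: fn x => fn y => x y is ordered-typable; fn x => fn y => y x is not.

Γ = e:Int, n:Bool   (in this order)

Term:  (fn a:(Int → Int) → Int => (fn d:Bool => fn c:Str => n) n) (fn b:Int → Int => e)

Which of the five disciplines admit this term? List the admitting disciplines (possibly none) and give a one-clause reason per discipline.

admitting disciplines: unrestricted
variable uses: e=1, n=2, a [bound]=0, d [bound]=0, c [bound]=0, b [bound]=0
left-to-right use order: n, n, e
typing: well-typed at Str → Bool
ordered ✗ (uses contraction: n ×2; a, d, c, b never used (weakening))
linear ✗ (uses contraction: n ×2; a, d, c, b never used (weakening))
affine ✗ (uses contraction: n ×2)
relevant ✗ (a, d, c, b never used (weakening))
unrestricted ✓ (type-checks (Str → Bool) and nothing is barred)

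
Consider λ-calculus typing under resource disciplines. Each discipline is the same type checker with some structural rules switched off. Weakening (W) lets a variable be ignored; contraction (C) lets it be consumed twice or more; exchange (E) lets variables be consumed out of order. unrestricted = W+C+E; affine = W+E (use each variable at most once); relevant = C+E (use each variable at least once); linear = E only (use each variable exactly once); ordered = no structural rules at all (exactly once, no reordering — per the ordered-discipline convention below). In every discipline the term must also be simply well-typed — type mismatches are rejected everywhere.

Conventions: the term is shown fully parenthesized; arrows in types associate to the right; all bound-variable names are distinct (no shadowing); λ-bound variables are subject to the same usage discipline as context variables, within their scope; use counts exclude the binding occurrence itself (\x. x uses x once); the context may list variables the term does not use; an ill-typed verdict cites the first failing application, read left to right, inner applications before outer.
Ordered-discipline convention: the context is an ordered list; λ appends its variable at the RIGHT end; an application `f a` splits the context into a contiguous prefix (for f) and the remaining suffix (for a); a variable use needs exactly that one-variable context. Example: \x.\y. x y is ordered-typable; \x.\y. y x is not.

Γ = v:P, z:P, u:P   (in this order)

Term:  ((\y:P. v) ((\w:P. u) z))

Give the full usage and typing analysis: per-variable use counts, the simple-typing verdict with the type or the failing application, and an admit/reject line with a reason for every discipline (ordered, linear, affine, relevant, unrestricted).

variable uses: v=1; z=1; u=1; y (λ-bound)=0; w (λ-bound)=0
order of uses: v, u, z
typing: the term checks, with type P
ordered: ✗ — needs weakening: y, w unused
linear: ✗ — needs weakening: y, w unused
affine: ✓ — no duplicate uses among v, z, u, y, w
relevant: ✗ — needs weakening: y, w unused
unrestricted: ✓ — typability at P is all that's needed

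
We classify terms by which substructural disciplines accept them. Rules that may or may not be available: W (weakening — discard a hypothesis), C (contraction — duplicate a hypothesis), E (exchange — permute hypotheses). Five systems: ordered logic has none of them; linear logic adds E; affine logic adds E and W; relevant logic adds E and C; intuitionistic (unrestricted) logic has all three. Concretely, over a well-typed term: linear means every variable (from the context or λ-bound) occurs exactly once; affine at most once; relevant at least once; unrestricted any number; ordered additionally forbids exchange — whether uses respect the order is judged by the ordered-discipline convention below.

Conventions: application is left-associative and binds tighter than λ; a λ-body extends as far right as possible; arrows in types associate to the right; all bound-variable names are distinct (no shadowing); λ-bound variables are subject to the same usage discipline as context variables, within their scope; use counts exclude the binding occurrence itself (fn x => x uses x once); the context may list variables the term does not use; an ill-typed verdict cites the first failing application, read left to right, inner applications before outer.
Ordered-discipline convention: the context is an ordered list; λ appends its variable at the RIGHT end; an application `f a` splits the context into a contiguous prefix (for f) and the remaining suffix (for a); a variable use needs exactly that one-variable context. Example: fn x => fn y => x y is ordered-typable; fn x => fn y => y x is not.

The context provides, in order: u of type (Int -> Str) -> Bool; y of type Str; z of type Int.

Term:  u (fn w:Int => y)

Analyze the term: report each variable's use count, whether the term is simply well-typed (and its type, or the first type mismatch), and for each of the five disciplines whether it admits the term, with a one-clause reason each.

usage: u: 1×, y: 1×, z: 0×, w (bound): 0×
uses in reading order: u, y
typing: well-typed — term : Bool
ordered: ✗ — z, w left unused
linear: ✗ — z, w left unused
affine: ✓ — u, y, z, w: no repeats, contraction unneeded
relevant: ✗ — z, w left unused
unrestricted: ✓ — well-typed at Bool; no restrictions here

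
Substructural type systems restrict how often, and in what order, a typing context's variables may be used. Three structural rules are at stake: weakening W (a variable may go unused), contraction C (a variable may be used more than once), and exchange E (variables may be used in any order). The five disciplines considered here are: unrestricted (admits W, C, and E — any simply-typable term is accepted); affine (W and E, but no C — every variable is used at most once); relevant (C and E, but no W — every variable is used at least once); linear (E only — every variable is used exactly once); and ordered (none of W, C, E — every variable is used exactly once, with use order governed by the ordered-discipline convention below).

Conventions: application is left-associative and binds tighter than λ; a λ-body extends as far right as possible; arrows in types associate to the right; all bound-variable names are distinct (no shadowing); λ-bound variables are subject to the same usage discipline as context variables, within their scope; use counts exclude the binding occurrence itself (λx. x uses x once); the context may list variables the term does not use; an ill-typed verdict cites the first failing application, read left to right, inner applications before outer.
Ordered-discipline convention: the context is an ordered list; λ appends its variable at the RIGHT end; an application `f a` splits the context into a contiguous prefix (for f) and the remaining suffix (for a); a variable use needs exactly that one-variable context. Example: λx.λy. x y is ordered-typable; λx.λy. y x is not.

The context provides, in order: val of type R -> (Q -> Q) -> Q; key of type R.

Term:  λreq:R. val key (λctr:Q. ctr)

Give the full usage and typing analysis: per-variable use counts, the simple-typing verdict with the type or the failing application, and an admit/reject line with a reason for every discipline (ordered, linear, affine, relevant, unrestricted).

variable uses: val: 1×, key: 1×, req (bound): 0×, ctr (bound): 1×
use order (left to right): val, key, ctr
typing: ✓ — R -> Q
ordered ✗ (needs weakening: req unused)
linear ✗ (needs weakening: req unused)
affine ✓ (no duplicate uses among val, key, req, ctr)
relevant ✗ (needs weakening: req unused)
unrestricted ✓ (well-typed at R -> Q; no restrictions here)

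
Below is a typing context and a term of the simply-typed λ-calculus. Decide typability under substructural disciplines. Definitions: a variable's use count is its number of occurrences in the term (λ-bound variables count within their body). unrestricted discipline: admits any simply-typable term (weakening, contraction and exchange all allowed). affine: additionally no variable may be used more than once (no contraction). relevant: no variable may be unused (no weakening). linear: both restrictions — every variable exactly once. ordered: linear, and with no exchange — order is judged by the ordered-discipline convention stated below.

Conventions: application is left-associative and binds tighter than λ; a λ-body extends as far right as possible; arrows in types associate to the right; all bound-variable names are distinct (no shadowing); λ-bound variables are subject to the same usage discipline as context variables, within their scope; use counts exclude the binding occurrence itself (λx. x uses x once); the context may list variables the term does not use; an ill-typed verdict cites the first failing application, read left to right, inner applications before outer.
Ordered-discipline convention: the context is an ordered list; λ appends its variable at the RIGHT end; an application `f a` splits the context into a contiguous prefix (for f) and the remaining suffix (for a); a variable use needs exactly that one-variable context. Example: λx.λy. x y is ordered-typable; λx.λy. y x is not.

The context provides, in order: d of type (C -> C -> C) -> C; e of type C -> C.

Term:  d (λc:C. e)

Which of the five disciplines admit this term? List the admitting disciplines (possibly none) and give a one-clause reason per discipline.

accepted by: affine, unrestricted
variable uses: d ×1; e ×1; c (λ-bound) ×0
order of uses: d, e
typing: well-typed at C
ordered ✗ (c never used (weakening))
linear ✗ (c never used (weakening))
affine ✓ (no duplicate uses among d, e, c)
relevant ✗ (c never used (weakening))
unrestricted ✓ (simply typable at C; W, C, E all held)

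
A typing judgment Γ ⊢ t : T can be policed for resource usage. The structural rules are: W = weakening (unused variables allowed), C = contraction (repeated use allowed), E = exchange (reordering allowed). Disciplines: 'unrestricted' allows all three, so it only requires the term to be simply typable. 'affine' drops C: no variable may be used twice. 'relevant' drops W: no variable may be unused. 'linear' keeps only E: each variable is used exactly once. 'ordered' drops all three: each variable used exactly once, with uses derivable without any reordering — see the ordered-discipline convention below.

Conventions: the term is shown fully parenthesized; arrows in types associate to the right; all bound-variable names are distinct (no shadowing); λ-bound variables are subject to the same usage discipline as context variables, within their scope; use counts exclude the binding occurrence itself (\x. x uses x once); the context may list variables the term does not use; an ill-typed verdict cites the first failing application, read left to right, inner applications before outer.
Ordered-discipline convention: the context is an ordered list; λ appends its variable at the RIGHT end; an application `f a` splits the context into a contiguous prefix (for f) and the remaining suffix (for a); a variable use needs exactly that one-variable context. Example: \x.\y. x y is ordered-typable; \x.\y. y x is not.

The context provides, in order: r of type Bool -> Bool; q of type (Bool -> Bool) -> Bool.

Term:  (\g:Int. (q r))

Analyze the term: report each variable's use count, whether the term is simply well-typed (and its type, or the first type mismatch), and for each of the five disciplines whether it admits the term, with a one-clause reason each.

counts: r ×1; q ×1; g [bound] ×0
use order (left to right): q, r
typing: well-typed at Int -> Bool
ordered: ✗, g left unused
linear: ✗, g left unused
affine: ✓, at most one use each (r, q, g)
relevant: ✗, g left unused
unrestricted: ✓, type-checks (Int -> Bool) and nothing is barred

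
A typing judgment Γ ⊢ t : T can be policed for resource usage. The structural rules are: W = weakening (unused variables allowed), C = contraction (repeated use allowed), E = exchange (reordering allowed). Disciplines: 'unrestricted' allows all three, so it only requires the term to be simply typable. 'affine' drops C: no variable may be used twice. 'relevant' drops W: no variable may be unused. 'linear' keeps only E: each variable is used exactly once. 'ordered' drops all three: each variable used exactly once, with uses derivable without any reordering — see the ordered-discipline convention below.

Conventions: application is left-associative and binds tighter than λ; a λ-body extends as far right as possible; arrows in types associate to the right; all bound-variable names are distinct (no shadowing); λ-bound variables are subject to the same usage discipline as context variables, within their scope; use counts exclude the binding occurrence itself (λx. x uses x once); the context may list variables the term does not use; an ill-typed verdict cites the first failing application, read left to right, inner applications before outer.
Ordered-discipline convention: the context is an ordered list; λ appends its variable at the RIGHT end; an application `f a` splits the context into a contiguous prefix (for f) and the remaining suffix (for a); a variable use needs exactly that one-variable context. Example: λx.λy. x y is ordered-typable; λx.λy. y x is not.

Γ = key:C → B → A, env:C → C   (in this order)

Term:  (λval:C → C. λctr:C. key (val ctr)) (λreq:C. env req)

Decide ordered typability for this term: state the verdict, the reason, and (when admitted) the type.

yes — key, env, val, ctr, req once each; derivable with no W/C/E; term : C → B → A
use counts: key ×1, env ×1, val (λ-bound) ×1, ctr (λ-bound) ×1, req (λ-bound) ×1
left-to-right use order: key, val, ctr, env, req
typing: the term checks, with type C → B → A
across the five disciplines: ordered ✓; linear ✓; affine ✓; relevant ✓; unrestricted ✓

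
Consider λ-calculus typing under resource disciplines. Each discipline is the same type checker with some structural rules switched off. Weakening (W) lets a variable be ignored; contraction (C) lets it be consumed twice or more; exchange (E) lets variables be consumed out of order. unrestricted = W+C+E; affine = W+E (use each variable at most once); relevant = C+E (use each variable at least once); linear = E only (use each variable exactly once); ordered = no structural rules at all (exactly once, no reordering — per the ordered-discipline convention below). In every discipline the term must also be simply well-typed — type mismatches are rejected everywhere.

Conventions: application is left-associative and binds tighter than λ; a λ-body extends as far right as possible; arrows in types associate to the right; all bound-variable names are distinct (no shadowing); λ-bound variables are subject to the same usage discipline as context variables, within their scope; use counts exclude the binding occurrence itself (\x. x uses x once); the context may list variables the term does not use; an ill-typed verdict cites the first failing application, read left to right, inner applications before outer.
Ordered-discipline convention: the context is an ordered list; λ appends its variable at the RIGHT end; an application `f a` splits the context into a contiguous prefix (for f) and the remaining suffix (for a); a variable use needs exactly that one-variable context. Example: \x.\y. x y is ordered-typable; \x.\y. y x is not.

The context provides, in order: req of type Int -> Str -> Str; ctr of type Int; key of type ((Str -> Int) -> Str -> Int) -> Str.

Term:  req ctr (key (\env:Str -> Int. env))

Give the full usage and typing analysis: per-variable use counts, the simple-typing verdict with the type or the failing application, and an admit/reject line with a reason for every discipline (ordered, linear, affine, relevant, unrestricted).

use counts: req: 1; ctr: 1; key: 1; env (λ-bound): 1
uses in reading order: req, ctr, key, env
typing: ✓ — Str
ordered ✓ (req, ctr, key, env: once each, no exchange needed)
linear ✓ (each of req, ctr, key, env used exactly once)
affine ✓ (none of req, ctr, key, env used more than once)
relevant ✓ (at least one use each (req, ctr, key, env))
unrestricted ✓ (simply typable at Str; W, C, E all held)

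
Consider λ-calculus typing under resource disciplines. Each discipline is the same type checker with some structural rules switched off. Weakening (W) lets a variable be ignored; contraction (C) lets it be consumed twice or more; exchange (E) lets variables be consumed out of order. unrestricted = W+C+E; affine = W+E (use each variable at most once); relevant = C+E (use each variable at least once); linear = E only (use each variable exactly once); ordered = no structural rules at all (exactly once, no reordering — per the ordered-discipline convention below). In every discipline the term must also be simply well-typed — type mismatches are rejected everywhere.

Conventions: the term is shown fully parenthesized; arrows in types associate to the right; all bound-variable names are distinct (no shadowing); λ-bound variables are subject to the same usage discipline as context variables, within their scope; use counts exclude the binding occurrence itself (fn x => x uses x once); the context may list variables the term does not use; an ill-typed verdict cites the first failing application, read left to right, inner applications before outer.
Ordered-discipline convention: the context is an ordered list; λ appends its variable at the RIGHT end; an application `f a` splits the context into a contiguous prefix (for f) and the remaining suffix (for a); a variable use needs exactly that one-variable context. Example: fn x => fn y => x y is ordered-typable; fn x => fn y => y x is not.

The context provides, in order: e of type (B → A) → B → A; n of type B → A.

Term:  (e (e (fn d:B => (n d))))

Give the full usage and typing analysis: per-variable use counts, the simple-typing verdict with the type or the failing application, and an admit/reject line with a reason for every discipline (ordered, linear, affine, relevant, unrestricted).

use counts: e: 2; n: 1; d (bound): 1
uses in reading order: e, e, n, d
typing: ✓ — B → A
ordered ✗ (needs contraction — e ×2)
linear ✗ (needs contraction — e ×2)
affine ✗ (needs contraction — e ×2)
relevant ✓ (none of e, n, d goes unused)
unrestricted ✓ (well-typed at B → A; no restrictions here)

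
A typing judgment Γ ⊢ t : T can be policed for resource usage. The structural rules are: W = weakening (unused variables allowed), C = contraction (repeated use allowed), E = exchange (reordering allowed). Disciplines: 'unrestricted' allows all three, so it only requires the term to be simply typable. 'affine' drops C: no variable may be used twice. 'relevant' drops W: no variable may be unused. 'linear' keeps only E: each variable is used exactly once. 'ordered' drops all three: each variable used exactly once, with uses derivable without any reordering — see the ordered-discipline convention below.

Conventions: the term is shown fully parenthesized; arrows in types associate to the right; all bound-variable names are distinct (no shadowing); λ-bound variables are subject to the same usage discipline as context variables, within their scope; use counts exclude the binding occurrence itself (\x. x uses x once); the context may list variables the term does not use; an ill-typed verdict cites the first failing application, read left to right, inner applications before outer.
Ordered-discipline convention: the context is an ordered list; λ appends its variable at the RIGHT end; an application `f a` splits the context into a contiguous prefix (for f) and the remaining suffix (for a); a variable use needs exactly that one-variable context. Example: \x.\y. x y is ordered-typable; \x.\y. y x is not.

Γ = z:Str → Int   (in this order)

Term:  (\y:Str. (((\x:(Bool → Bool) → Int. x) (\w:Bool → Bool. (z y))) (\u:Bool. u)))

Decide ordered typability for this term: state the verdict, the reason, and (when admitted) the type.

no — w never used (weakening)
use counts: z: 1×; y (bound): 1×; x (bound): 1×; w (bound): 0×; u (bound): 1×
use order (left to right): x, z, y, u
typing: ✓ — Str → Int
per-discipline verdicts: ordered ✗ · linear ✗ · affine ✓ · relevant ✗ · unrestricted ✓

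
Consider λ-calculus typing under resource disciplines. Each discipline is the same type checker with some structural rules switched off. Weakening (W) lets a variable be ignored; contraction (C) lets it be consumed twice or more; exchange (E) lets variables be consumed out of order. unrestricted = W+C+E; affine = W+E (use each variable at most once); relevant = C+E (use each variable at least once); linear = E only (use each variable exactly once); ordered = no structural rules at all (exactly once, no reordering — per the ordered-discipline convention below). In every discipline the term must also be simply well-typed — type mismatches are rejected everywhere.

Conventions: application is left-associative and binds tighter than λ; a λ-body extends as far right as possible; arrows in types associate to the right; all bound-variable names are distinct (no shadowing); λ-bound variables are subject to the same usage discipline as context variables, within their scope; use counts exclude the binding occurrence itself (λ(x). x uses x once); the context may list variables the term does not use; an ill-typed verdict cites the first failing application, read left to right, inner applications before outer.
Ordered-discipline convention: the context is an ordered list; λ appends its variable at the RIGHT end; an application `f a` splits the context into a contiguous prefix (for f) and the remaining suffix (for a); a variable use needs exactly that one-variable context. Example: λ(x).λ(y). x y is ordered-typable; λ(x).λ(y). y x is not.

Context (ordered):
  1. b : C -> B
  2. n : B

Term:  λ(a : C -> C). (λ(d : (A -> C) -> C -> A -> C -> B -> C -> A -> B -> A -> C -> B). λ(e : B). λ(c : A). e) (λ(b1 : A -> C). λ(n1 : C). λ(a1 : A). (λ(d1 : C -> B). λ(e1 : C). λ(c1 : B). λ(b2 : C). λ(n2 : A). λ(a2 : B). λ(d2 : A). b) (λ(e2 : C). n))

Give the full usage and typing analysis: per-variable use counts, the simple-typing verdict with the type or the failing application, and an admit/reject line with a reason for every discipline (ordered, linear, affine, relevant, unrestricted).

variable uses: b: 1; n: 1; a [bound]: 0; d [bound]: 0; e [bound]: 1; c [bound]: 0; b1 [bound]: 0; n1 [bound]: 0; a1 [bound]: 0; d1 [bound]: 0; e1 [bound]: 0; c1 [bound]: 0; b2 [bound]: 0; n2 [bound]: 0; a2 [bound]: 0; d2 [bound]: 0; e2 [bound]: 0
uses in reading order: e, b, n
typing: well-typed — term : (C -> C) -> B -> A -> B
ordered: ✗ — needs weakening: a, d, c, b1, n1, a1, d1, e1, c1, b2, n2, a2, d2, e2 unused
linear: ✗ — needs weakening: a, d, c, b1, n1, a1, d1, e1, c1, b2, n2, a2, d2, e2 unused
affine: ✓ — b, n, a, d, e, c, b1, n1, a1, d1, e1, c1, b2, n2, a2, d2, e2: no repeats, contraction unneeded
relevant: ✗ — needs weakening: a, d, c, b1, n1, a1, d1, e1, c1, b2, n2, a2, d2, e2 unused
unrestricted: ✓ — well-typed at (C -> C) -> B -> A -> B; no restrictions here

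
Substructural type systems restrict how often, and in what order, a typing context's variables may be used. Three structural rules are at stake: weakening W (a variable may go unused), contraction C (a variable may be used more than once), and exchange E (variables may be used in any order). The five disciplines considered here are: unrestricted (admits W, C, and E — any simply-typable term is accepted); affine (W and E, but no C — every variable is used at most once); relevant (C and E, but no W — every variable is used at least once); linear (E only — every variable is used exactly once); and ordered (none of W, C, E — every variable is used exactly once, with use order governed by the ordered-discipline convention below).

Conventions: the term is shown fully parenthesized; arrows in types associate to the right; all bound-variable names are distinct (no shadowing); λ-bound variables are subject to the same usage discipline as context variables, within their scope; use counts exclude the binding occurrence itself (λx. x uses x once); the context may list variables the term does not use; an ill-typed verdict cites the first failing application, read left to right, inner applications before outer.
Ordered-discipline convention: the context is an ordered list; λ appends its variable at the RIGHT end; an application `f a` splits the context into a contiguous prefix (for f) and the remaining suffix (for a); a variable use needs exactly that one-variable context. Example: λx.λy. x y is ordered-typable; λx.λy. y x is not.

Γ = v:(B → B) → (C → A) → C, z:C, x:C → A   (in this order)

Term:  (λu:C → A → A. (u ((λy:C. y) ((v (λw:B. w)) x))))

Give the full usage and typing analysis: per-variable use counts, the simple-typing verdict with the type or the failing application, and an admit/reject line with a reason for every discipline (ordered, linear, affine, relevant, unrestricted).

counts: v=1, z=0, x=1, u [bound]=1, y [bound]=1, w [bound]=1
use order (left to right): u, y, v, w, x
typing: well-typed at (C → A → A) → A → A
ordered: ✗ — unused: z — weakening required
linear: ✗ — unused: z — weakening required
affine: ✓ — no duplicate uses among v, z, x, u, y, w
relevant: ✗ — unused: z — weakening required
unrestricted: ✓ — type-checks ((C → A → A) → A → A) and nothing is barred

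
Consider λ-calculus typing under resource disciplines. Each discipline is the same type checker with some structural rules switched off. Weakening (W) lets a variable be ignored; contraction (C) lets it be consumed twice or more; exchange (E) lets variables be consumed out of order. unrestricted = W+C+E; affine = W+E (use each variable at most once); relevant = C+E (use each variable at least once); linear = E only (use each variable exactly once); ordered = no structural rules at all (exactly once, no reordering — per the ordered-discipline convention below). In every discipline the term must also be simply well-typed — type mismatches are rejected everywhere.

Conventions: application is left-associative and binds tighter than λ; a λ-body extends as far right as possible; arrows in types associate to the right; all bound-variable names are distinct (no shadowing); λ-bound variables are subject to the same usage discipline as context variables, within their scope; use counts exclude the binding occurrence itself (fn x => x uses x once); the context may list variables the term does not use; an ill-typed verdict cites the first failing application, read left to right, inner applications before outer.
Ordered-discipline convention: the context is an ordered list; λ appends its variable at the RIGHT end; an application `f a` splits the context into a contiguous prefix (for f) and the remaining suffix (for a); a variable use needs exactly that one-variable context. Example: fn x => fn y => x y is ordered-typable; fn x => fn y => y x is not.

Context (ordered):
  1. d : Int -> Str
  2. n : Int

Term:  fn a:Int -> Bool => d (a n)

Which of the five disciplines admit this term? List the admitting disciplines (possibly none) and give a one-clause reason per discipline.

admitted in: none
use counts: d=1; n=1; a [bound]=1
uses in reading order: d, a, n
typing: ill-typed: an argument Bool mismatches the expected Int
ordered ✗ (fails simple typing)
linear ✗ (a type mismatch blocks all five)
affine ✗ (the type mismatch rejects it)
relevant ✗ (not simply typable)
unrestricted ✗ (fails simple typing)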